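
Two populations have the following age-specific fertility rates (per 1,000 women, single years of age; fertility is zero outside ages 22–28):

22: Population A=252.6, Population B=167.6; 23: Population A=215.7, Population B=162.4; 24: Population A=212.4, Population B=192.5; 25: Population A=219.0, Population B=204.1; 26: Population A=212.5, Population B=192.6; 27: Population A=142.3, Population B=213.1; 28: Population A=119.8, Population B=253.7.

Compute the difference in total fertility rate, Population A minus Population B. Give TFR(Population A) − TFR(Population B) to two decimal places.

Population A:
  Sum of ASFRs = 252.6 + 215.7 + 212.4 + 219.0 + 212.5 + 142.3 + 119.8 = 1374.3
  TFR = 1374.3 / 1000 = 1.3743
Population B:
  Sum of ASFRs = 167.6 + 162.4 + 192.5 + 204.1 + 192.6 + 213.1 + 253.7 = 1386.0
  TFR = 1386.0 / 1000 = 1.386
Difference = 1.3743 − 1.386 = -0.0117

-0.01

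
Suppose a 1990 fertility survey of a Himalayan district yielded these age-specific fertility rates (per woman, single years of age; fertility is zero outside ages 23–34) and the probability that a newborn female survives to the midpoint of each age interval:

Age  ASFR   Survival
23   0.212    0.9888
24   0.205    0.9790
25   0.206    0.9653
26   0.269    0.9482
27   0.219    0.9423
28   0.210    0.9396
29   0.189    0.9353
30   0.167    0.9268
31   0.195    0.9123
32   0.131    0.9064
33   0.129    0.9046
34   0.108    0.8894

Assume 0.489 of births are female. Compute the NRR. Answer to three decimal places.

Proportion female at birth = 0.489.
Each age group contributes 1 × ASFR × survival:
  23: 1 × 0.212 × 0.9888 = 0.20963
  24: 1 × 0.205 × 0.9790 = 0.20070
  25: 1 × 0.206 × 0.9653 = 0.19885
  26: 1 × 0.269 × 0.9482 = 0.25507
  27: 1 × 0.219 × 0.9423 = 0.20636
  28: 1 × 0.210 × 0.9396 = 0.19732
  29: 1 × 0.189 × 0.9353 = 0.17677
  30: 1 × 0.167 × 0.9268 = 0.15478
  31: 1 × 0.195 × 0.9123 = 0.17790
  32: 1 × 0.131 × 0.9064 = 0.11874
  33: 1 × 0.129 × 0.9046 = 0.11669
  34: 1 × 0.108 × 0.8894 = 0.09606
Sum = 2.10887
NRR = 0.489 × 2.10887 = 1.03124
An NRR exceeding 1 indicates intrinsic growth under these rates.

1.031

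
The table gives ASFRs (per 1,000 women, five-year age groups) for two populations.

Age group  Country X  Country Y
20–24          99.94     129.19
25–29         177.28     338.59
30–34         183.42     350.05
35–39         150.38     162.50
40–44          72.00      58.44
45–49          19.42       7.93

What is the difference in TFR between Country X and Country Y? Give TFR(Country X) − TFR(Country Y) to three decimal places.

Country X:
  Sum of ASFRs = 99.94 + 177.28 + 183.42 + 150.38 + 72.00 + 19.42 = 702.44
  TFR = 5 × 702.44 / 1000 = 3.5122
Country Y:
  Sum of ASFRs = 129.19 + 338.59 + 350.05 + 162.50 + 58.44 + 7.93 = 1046.70
  TFR = 5 × 1046.70 / 1000 = 5.2335
Difference = 3.5122 − 5.2335 = -1.7213

-1.721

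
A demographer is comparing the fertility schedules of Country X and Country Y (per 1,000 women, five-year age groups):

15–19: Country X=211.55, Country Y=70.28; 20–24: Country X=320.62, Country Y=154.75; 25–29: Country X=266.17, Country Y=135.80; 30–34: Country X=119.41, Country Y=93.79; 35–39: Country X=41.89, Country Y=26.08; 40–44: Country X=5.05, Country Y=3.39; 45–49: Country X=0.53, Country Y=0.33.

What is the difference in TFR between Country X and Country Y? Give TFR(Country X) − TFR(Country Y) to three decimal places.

Country X:
  Sum of ASFRs = 211.55 + 320.62 + 266.17 + 119.41 + 41.89 + 5.05 + 0.53 = 965.22
  TFR = 5 × 965.22 / 1000 = 4.8261
Country Y:
  Sum of ASFRs = 70.28 + 154.75 + 135.80 + 93.79 + 26.08 + 3.39 + 0.33 = 484.42
  TFR = 5 × 484.42 / 1000 = 2.4221
Difference = 4.8261 − 2.4221 = 2.404

2.404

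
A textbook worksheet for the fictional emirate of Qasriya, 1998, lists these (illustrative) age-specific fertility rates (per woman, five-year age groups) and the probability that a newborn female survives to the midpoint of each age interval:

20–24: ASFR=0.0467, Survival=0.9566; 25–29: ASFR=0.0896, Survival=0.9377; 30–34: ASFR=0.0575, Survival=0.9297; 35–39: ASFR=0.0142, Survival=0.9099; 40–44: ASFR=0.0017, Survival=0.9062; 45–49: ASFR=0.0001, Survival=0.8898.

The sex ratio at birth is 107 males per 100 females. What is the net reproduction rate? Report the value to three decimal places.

0.475

Proportion female at birth = 100 / (100 + 107) = 0.48309.
Survival-weighted fertility by age (5·fₓ·Sₓ):
  20–24: 5 × 0.0467 × 0.9566 = 0.22337
  25–29: 5 × 0.0896 × 0.9377 = 0.42009
  30–34: 5 × 0.0575 × 0.9297 = 0.26729
  35–39: 5 × 0.0142 × 0.9099 = 0.06460
  40–44: 5 × 0.0017 × 0.9062 = 0.00770
  45–49: 5 × 0.0001 × 0.8898 = 0.00044
Sum = 0.98349
NRR = 0.48309 × 0.98349 = 0.47511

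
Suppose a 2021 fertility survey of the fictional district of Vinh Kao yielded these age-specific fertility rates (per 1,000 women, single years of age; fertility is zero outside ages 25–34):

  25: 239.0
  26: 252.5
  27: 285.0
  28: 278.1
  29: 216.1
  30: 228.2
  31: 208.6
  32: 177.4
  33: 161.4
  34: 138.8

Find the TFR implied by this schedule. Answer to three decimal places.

Sum of ASFRs = 239.0 + 252.5 + 285.0 + 278.1 + 216.1 + 228.2 + 208.6 + 177.4 + 161.4 + 138.8 = 2185.1
TFR = 2185.1 / 1000 = 2.1851

2.185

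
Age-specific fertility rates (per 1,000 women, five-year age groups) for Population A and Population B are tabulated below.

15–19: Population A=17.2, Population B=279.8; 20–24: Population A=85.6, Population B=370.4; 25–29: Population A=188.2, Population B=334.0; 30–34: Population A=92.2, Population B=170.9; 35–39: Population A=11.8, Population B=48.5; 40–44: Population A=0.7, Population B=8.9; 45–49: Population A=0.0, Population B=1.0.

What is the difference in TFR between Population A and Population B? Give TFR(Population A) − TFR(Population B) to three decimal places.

Population A:
  Sum of ASFRs = 17.2 + 85.6 + 188.2 + 92.2 + 11.8 + 0.7 + 0.0 = 395.7
  TFR = 5 × 395.7 / 1000 = 1.9785
Population B:
  Sum of ASFRs = 279.8 + 370.4 + 334.0 + 170.9 + 48.5 + 8.9 + 1.0 = 1213.5
  TFR = 5 × 1213.5 / 1000 = 6.0675
Difference = 1.9785 − 6.0675 = -4.089

-4.089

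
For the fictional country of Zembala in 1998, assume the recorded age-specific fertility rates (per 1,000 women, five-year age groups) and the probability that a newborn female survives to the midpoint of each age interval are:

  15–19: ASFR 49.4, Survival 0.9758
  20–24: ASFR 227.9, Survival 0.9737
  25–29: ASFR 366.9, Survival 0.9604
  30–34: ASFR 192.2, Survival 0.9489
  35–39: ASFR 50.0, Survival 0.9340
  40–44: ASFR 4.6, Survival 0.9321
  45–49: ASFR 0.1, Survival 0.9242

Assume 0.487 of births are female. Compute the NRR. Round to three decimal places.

Proportion female at birth = 0.487.
Weighting each age-specific rate by interval width and survival:
  15–19: 5 × 49.4/1000 × 0.9758 = 0.24102
  20–24: 5 × 227.9/1000 × 0.9737 = 1.10953
  25–29: 5 × 366.9/1000 × 0.9604 = 1.76185
  30–34: 5 × 192.2/1000 × 0.9489 = 0.91189
  35–39: 5 × 50.0/1000 × 0.9340 = 0.23350
  40–44: 5 × 4.6/1000 × 0.9321 = 0.02144
  45–49: 5 × 0.1/1000 × 0.9242 = 0.00046
Sum = 4.27969
NRR = 0.487 × 4.27969 = 2.08421

2.084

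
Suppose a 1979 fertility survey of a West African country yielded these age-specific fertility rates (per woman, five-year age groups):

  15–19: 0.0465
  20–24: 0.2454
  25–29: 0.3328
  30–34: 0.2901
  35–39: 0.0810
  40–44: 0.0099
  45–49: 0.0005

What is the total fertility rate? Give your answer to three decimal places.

5.031

Sum of ASFRs = 0.0465 + 0.2454 + 0.3328 + 0.2901 + 0.0810 + 0.0099 + 0.0005 = 1.0062
TFR = 5 × 1.0062 = 5.031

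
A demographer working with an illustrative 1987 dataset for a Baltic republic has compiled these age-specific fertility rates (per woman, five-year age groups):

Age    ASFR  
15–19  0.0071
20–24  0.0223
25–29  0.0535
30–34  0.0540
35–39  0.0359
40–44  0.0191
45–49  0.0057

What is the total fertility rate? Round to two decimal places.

0.99

Sum of ASFRs = 0.0071 + 0.0223 + 0.0535 + 0.0540 + 0.0359 + 0.0191 + 0.0057 = 0.1976
TFR = 5 × 0.1976 = 0.988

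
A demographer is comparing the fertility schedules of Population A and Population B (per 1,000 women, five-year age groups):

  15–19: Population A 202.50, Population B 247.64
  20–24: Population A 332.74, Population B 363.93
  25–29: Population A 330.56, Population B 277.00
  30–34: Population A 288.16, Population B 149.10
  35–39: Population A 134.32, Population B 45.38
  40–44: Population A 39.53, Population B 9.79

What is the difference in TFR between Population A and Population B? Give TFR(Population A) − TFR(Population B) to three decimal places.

1.175

Population A:
  Sum of ASFRs = 202.50 + 332.74 + 330.56 + 288.16 + 134.32 + 39.53 = 1327.81
  TFR = 5 × 1327.81 / 1000 = 6.63905
Population B:
  Sum of ASFRs = 247.64 + 363.93 + 277.00 + 149.10 + 45.38 + 9.79 = 1092.84
  TFR = 5 × 1092.84 / 1000 = 5.4642
Difference = 6.63905 − 5.4642 = 1.17485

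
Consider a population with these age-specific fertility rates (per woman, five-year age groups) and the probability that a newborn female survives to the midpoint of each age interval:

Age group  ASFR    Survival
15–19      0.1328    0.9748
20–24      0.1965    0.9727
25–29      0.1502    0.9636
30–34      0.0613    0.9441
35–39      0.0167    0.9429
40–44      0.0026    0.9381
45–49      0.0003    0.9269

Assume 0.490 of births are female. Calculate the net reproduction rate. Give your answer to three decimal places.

Proportion female at birth = 0.490.
Weighting each age-specific rate by interval width and survival:
  15–19: 5 × 0.1328 × 0.9748 = 0.64727
  20–24: 5 × 0.1965 × 0.9727 = 0.95568
  25–29: 5 × 0.1502 × 0.9636 = 0.72366
  30–34: 5 × 0.0613 × 0.9441 = 0.28937
  35–39: 5 × 0.0167 × 0.9429 = 0.07873
  40–44: 5 × 0.0026 × 0.9381 = 0.01220
  45–49: 5 × 0.0003 × 0.9269 = 0.00139
Sum = 2.70830
NRR = 0.490 × 2.70830 = 1.32707

1.327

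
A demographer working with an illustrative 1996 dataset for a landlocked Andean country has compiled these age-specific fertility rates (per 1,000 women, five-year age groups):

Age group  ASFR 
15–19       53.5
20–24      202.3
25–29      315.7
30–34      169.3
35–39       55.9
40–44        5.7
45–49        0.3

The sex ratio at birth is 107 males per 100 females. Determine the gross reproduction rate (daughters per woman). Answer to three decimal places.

1.939

Proportion female at birth = 100 / (100 + 107) = 0.48309.
Sum of ASFRs = 53.5 + 202.3 + 315.7 + 169.3 + 55.9 + 5.7 + 0.3 = 802.7
TFR = 5 × 802.7 / 1000 = 4.0135
GRR = 0.48309 × 4.0135 = 1.93888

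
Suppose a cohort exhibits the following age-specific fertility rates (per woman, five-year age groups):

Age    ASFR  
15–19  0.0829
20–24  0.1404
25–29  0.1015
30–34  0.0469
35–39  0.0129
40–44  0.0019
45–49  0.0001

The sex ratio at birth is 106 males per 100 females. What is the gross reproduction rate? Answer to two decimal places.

0.94

Proportion female at birth = 100 / (100 + 106) = 0.48544.
Sum of ASFRs = 0.0829 + 0.1404 + 0.1015 + 0.0469 + 0.0129 + 0.0019 + 0.0001 = 0.3866
TFR = 5 × 0.3866 = 1.933
GRR = 0.48544 × 1.933 = 0.93836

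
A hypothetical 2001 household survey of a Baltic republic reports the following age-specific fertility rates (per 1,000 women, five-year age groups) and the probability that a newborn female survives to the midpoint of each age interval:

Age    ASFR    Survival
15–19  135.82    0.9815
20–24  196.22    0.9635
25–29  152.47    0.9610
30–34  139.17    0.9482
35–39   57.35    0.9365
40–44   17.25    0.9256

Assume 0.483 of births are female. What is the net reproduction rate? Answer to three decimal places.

Proportion female at birth = 0.483.
Survival-weighted fertility by age (5·fₓ·Sₓ):
  15–19: 5 × 135.82/1000 × 0.9815 = 0.66654
  20–24: 5 × 196.22/1000 × 0.9635 = 0.94529
  25–29: 5 × 152.47/1000 × 0.9610 = 0.73262
  30–34: 5 × 139.17/1000 × 0.9482 = 0.65980
  35–39: 5 × 57.35/1000 × 0.9365 = 0.26854
  40–44: 5 × 17.25/1000 × 0.9256 = 0.07983
Sum = 3.35262
NRR = 0.483 × 3.35262 = 1.61932
An NRR exceeding 1 indicates intrinsic growth under these rates.

1.619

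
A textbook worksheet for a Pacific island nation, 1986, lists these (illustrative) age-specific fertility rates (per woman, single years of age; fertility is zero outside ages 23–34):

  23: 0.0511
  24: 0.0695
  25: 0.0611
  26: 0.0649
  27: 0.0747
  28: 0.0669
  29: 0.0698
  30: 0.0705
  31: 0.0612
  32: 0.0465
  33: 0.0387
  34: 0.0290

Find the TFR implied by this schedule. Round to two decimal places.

0.70

Sum of ASFRs = 0.0511 + 0.0695 + 0.0611 + 0.0649 + 0.0747 + 0.0669 + 0.0698 + 0.0705 + 0.0612 + 0.0465 + 0.0387 + 0.0290 = 0.7039
TFR = 0.7039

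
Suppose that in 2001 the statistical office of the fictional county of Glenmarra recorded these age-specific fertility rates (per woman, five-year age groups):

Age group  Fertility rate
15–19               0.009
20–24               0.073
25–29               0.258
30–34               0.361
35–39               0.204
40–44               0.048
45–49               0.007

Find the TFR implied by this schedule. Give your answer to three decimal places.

4.800

Sum of ASFRs = 0.009 + 0.073 + 0.258 + 0.361 + 0.204 + 0.048 + 0.007 = 0.960
TFR = 5 × 0.960 = 4.8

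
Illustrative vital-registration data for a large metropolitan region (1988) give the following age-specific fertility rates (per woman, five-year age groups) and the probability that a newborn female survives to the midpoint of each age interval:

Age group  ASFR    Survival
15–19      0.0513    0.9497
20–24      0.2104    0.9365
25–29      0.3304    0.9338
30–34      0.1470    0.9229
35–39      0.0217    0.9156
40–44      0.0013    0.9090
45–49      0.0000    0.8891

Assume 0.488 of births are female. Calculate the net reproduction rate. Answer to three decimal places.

1.735

Proportion female at birth = 0.488.
Per-age-group product (5 × ASFR × survival probability):
  15–19: 5 × 0.0513 × 0.9497 = 0.24360
  20–24: 5 × 0.2104 × 0.9365 = 0.98520
  25–29: 5 × 0.3304 × 0.9338 = 1.54264
  30–34: 5 × 0.1470 × 0.9229 = 0.67833
  35–39: 5 × 0.0217 × 0.9156 = 0.09934
  40–44: 5 × 0.0013 × 0.9090 = 0.00591
  45–49: 5 × 0.0000 × 0.8891 = 0.00000
Sum = 3.55502
NRR = 0.488 × 3.55502 = 1.73485
NRR > 1, so each generation more than replaces itself.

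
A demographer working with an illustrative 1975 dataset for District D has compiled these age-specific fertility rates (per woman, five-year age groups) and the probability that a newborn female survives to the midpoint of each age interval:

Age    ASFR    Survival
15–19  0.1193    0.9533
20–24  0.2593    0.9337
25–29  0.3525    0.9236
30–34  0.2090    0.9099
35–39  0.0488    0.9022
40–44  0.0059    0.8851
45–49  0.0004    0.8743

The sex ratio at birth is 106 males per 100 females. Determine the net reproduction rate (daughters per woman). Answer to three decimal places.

Proportion female at birth = 100 / (100 + 106) = 0.48544.
Per-age-group product (5 × ASFR × survival probability):
  15–19: 5 × 0.1193 × 0.9533 = 0.56864
  20–24: 5 × 0.2593 × 0.9337 = 1.21054
  25–29: 5 × 0.3525 × 0.9236 = 1.62785
  30–34: 5 × 0.2090 × 0.9099 = 0.95085
  35–39: 5 × 0.0488 × 0.9022 = 0.22014
  40–44: 5 × 0.0059 × 0.8851 = 0.02611
  45–49: 5 × 0.0004 × 0.8743 = 0.00175
Sum = 4.60588
NRR = 0.48544 × 4.60588 = 2.23588
With NRR above 1 the population is above replacement fertility.

2.236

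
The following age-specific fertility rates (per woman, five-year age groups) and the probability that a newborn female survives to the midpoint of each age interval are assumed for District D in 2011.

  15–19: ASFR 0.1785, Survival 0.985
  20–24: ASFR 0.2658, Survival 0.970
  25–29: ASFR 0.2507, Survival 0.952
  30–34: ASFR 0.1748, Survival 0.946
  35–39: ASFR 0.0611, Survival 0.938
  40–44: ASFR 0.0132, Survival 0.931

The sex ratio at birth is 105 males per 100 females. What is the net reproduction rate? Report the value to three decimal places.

Proportion female at birth = 100 / (100 + 105) = 0.48780.
Per-age-group product (5 × ASFR × survival probability):
  15–19: 5 × 0.1785 × 0.985 = 0.87911
  20–24: 5 × 0.2658 × 0.970 = 1.28913
  25–29: 5 × 0.2507 × 0.952 = 1.19333
  30–34: 5 × 0.1748 × 0.946 = 0.82680
  35–39: 5 × 0.0611 × 0.938 = 0.28656
  40–44: 5 × 0.0132 × 0.931 = 0.06145
Sum = 4.53638
NRR = 0.48780 × 4.53638 = 2.21285
An NRR exceeding 1 indicates intrinsic growth under these rates.

2.213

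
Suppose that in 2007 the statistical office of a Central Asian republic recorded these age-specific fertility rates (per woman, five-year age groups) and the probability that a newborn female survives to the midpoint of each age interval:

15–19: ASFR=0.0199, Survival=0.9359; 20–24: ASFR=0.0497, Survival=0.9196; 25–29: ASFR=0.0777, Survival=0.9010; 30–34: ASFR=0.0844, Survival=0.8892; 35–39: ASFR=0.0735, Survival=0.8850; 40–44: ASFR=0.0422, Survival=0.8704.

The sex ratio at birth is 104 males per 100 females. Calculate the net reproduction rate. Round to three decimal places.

Proportion female at birth = 100 / (100 + 104) = 0.49020.
Weighting each age-specific rate by interval width and survival:
  15–19: 5 × 0.0199 × 0.9359 = 0.09312
  20–24: 5 × 0.0497 × 0.9196 = 0.22852
  25–29: 5 × 0.0777 × 0.9010 = 0.35004
  30–34: 5 × 0.0844 × 0.8892 = 0.37524
  35–39: 5 × 0.0735 × 0.8850 = 0.32524
  40–44: 5 × 0.0422 × 0.8704 = 0.18365
Sum = 1.55581
NRR = 0.49020 × 1.55581 = 0.76266

0.763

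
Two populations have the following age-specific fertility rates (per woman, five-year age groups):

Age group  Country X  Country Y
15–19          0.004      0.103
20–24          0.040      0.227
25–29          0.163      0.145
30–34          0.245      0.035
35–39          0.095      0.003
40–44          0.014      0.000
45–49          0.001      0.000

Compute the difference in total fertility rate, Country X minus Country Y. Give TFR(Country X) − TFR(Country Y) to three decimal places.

Country X:
  Sum of ASFRs = 0.004 + 0.040 + 0.163 + 0.245 + 0.095 + 0.014 + 0.001 = 0.562
  TFR = 5 × 0.562 = 2.81
Country Y:
  Sum of ASFRs = 0.103 + 0.227 + 0.145 + 0.035 + 0.003 + 0.000 + 0.000 = 0.513
  TFR = 5 × 0.513 = 2.565
Difference = 2.81 − 2.565 = 0.245

0.245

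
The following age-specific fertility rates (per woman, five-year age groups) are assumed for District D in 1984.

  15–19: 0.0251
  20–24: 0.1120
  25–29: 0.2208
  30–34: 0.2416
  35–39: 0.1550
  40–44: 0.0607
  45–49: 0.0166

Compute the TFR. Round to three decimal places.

Sum of ASFRs = 0.0251 + 0.1120 + 0.2208 + 0.2416 + 0.1550 + 0.0607 + 0.0166 = 0.8318
TFR = 5 × 0.8318 = 4.159

4.159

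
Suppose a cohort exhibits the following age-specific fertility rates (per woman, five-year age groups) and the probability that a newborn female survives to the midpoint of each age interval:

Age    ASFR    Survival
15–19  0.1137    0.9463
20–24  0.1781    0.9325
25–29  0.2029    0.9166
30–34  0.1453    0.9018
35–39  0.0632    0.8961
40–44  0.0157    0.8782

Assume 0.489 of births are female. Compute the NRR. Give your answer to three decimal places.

1.616

Proportion female at birth = 0.489.
Survival-weighted fertility by age (5·fₓ·Sₓ):
  15–19: 5 × 0.1137 × 0.9463 = 0.53797
  20–24: 5 × 0.1781 × 0.9325 = 0.83039
  25–29: 5 × 0.2029 × 0.9166 = 0.92989
  30–34: 5 × 0.1453 × 0.9018 = 0.65516
  35–39: 5 × 0.0632 × 0.8961 = 0.28317
  40–44: 5 × 0.0157 × 0.8782 = 0.06894
Sum = 3.30552
NRR = 0.489 × 3.30552 = 1.61640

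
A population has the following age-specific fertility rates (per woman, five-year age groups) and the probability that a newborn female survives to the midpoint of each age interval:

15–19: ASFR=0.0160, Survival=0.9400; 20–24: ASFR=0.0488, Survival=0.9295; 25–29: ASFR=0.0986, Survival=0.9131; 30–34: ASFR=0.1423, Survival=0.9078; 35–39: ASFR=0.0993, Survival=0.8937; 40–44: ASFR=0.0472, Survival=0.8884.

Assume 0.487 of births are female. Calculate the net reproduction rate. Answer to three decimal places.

0.999

Proportion female at birth = 0.487.
Survival-weighted fertility by age (5·fₓ·Sₓ):
  15–19: 5 × 0.0160 × 0.9400 = 0.07520
  20–24: 5 × 0.0488 × 0.9295 = 0.22680
  25–29: 5 × 0.0986 × 0.9131 = 0.45016
  30–34: 5 × 0.1423 × 0.9078 = 0.64590
  35–39: 5 × 0.0993 × 0.8937 = 0.44372
  40–44: 5 × 0.0472 × 0.8884 = 0.20966
Sum = 2.05144
NRR = 0.487 × 2.05144 = 0.99905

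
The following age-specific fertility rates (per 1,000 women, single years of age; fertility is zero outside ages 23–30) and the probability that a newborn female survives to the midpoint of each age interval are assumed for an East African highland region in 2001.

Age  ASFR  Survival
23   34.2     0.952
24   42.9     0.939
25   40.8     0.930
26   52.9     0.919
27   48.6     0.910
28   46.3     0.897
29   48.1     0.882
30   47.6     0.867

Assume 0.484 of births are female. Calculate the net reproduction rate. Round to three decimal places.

Proportion female at birth = 0.484.
Weighting each age-specific rate by interval width and survival:
  23: 1 × 34.2/1000 × 0.952 = 0.03256
  24: 1 × 42.9/1000 × 0.939 = 0.04028
  25: 1 × 40.8/1000 × 0.930 = 0.03794
  26: 1 × 52.9/1000 × 0.919 = 0.04862
  27: 1 × 48.6/1000 × 0.910 = 0.04423
  28: 1 × 46.3/1000 × 0.897 = 0.04153
  29: 1 × 48.1/1000 × 0.882 = 0.04242
  30: 1 × 47.6/1000 × 0.867 = 0.04127
Sum = 0.32885
NRR = 0.484 × 0.32885 = 0.15916

0.159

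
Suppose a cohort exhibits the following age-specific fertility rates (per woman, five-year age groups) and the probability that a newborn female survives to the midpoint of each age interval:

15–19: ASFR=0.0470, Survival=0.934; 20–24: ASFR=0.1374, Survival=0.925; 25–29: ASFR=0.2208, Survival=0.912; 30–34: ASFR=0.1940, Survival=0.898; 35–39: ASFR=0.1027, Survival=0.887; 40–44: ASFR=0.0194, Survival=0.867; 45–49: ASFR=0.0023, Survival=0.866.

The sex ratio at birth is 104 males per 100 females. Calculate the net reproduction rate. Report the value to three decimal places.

1.609

Proportion female at birth = 100 / (100 + 104) = 0.49020.
Weighting each age-specific rate by interval width and survival:
  15–19: 5 × 0.0470 × 0.934 = 0.21949
  20–24: 5 × 0.1374 × 0.925 = 0.63548
  25–29: 5 × 0.2208 × 0.912 = 1.00685
  30–34: 5 × 0.1940 × 0.898 = 0.87106
  35–39: 5 × 0.1027 × 0.887 = 0.45547
  40–44: 5 × 0.0194 × 0.867 = 0.08410
  45–49: 5 × 0.0023 × 0.866 = 0.00996
Sum = 3.28241
NRR = 0.49020 × 3.28241 = 1.60904
An NRR exceeding 1 indicates intrinsic growth under these rates.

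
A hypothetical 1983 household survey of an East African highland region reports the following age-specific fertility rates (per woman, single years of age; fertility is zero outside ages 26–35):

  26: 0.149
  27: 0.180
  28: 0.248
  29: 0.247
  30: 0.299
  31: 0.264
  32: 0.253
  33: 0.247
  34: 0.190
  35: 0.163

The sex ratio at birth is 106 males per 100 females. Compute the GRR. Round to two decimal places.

1.09

Proportion female at birth = 100 / (100 + 106) = 0.48544.
Sum of ASFRs = 0.149 + 0.180 + 0.248 + 0.247 + 0.299 + 0.264 + 0.253 + 0.247 + 0.190 + 0.163 = 2.240
TFR = 2.24
GRR = 0.48544 × 2.24 = 1.08739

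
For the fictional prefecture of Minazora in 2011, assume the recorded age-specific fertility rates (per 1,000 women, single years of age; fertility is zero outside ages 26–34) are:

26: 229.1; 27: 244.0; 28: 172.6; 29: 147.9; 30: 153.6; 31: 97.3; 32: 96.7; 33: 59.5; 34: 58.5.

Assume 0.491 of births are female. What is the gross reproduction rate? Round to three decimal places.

0.618

Proportion female at birth = 0.491.
Sum of ASFRs = 229.1 + 244.0 + 172.6 + 147.9 + 153.6 + 97.3 + 96.7 + 59.5 + 58.5 = 1259.2
TFR = 1259.2 / 1000 = 1.2592
GRR = 0.491 × 1.2592 = 0.61827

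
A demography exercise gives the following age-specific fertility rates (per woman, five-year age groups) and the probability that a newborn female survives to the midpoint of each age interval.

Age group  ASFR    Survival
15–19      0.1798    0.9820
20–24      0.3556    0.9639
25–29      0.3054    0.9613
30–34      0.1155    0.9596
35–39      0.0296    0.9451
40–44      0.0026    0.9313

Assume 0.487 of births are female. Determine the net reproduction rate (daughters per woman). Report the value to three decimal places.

Proportion female at birth = 0.487.
Per-age-group product (5 × ASFR × survival probability):
  15–19: 5 × 0.1798 × 0.9820 = 0.88282
  20–24: 5 × 0.3556 × 0.9639 = 1.71381
  25–29: 5 × 0.3054 × 0.9613 = 1.46791
  30–34: 5 × 0.1155 × 0.9596 = 0.55417
  35–39: 5 × 0.0296 × 0.9451 = 0.13987
  40–44: 5 × 0.0026 × 0.9313 = 0.01211
Sum = 4.77069
NRR = 0.487 × 4.77069 = 2.32333
NRR > 1, so each generation more than replaces itself.

2.323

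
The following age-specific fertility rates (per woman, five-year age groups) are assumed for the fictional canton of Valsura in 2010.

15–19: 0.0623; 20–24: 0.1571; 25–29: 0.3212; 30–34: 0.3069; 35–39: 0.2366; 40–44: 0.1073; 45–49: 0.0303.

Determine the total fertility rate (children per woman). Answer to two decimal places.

6.11

Sum of ASFRs = 0.0623 + 0.1571 + 0.3212 + 0.3069 + 0.2366 + 0.1073 + 0.0303 = 1.2217
TFR = 5 × 1.2217 = 6.1085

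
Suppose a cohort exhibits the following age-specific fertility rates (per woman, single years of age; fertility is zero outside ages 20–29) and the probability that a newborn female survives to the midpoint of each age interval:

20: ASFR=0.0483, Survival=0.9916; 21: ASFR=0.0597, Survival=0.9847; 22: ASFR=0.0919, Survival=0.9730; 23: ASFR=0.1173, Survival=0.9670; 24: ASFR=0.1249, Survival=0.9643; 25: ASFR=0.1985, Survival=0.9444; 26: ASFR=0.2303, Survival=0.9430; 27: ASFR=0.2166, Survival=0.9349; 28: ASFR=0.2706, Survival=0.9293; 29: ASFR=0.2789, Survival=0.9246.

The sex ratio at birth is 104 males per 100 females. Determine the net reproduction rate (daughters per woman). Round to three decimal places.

0.758

Proportion female at birth = 100 / (100 + 104) = 0.49020.
Each age group contributes 1 × ASFR × survival:
  20: 1 × 0.0483 × 0.9916 = 0.04789
  21: 1 × 0.0597 × 0.9847 = 0.05879
  22: 1 × 0.0919 × 0.9730 = 0.08942
  23: 1 × 0.1173 × 0.9670 = 0.11343
  24: 1 × 0.1249 × 0.9643 = 0.12044
  25: 1 × 0.1985 × 0.9444 = 0.18746
  26: 1 × 0.2303 × 0.9430 = 0.21717
  27: 1 × 0.2166 × 0.9349 = 0.20250
  28: 1 × 0.2706 × 0.9293 = 0.25147
  29: 1 × 0.2789 × 0.9246 = 0.25787
Sum = 1.54644
NRR = 0.49020 × 1.54644 = 0.75806
NRR < 1, so the cohort does not fully replace itself.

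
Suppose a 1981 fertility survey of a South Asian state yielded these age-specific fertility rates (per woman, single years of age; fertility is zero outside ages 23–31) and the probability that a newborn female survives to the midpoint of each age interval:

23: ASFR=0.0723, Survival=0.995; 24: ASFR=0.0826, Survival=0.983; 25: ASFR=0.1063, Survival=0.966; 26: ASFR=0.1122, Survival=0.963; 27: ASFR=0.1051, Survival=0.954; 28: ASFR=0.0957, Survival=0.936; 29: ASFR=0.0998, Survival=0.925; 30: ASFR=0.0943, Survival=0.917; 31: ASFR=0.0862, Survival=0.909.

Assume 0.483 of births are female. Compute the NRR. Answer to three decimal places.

Proportion female at birth = 0.483.
Survival-weighted fertility by age (1·fₓ·Sₓ):
  23: 1 × 0.0723 × 0.995 = 0.07194
  24: 1 × 0.0826 × 0.983 = 0.08120
  25: 1 × 0.1063 × 0.966 = 0.10269
  26: 1 × 0.1122 × 0.963 = 0.10805
  27: 1 × 0.1051 × 0.954 = 0.10027
  28: 1 × 0.0957 × 0.936 = 0.08958
  29: 1 × 0.0998 × 0.925 = 0.09232
  30: 1 × 0.0943 × 0.917 = 0.08647
  31: 1 × 0.0862 × 0.909 = 0.07836
Sum = 0.81088
NRR = 0.483 × 0.81088 = 0.39166

0.392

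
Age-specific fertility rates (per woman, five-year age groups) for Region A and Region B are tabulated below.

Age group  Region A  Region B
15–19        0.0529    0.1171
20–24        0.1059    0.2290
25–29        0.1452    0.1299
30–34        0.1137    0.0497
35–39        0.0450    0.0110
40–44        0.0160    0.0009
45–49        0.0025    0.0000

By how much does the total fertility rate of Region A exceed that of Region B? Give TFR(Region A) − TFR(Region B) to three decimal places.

Region A:
  Sum of ASFRs = 0.0529 + 0.1059 + 0.1452 + 0.1137 + 0.0450 + 0.0160 + 0.0025 = 0.4812
  TFR = 5 × 0.4812 = 2.406
Region B:
  Sum of ASFRs = 0.1171 + 0.2290 + 0.1299 + 0.0497 + 0.0110 + 0.0009 + 0.0000 = 0.5376
  TFR = 5 × 0.5376 = 2.688
Difference = 2.406 − 2.688 = -0.282

-0.282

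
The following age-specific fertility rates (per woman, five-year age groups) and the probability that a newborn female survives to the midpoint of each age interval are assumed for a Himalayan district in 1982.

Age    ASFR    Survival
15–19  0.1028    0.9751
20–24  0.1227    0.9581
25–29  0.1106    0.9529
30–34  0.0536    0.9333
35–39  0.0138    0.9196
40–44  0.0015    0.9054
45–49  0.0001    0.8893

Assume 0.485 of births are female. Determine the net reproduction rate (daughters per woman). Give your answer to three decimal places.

0.939

Proportion female at birth = 0.485.
Each age group contributes 5 × ASFR × survival:
  15–19: 5 × 0.1028 × 0.9751 = 0.50120
  20–24: 5 × 0.1227 × 0.9581 = 0.58779
  25–29: 5 × 0.1106 × 0.9529 = 0.52695
  30–34: 5 × 0.0536 × 0.9333 = 0.25012
  35–39: 5 × 0.0138 × 0.9196 = 0.06345
  40–44: 5 × 0.0015 × 0.9054 = 0.00679
  45–49: 5 × 0.0001 × 0.8893 = 0.00044
Sum = 1.93674
NRR = 0.485 × 1.93674 = 0.93932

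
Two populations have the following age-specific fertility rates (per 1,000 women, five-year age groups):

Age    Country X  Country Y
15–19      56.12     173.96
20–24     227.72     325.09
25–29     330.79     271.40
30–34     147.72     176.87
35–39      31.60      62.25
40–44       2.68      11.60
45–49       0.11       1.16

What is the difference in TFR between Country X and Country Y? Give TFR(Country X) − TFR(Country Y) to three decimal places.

-1.128

Country X:
  Sum of ASFRs = 56.12 + 227.72 + 330.79 + 147.72 + 31.60 + 2.68 + 0.11 = 796.74
  TFR = 5 × 796.74 / 1000 = 3.9837
Country Y:
  Sum of ASFRs = 173.96 + 325.09 + 271.40 + 176.87 + 62.25 + 11.60 + 1.16 = 1022.33
  TFR = 5 × 1022.33 / 1000 = 5.11165
Difference = 3.9837 − 5.11165 = -1.12795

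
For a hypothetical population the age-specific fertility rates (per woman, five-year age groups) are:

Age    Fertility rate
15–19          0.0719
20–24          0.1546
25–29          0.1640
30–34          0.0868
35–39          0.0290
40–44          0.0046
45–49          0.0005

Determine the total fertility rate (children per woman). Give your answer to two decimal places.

Sum of ASFRs = 0.0719 + 0.1546 + 0.1640 + 0.0868 + 0.0290 + 0.0046 + 0.0005 = 0.5114
TFR = 5 × 0.5114 = 2.557

2.56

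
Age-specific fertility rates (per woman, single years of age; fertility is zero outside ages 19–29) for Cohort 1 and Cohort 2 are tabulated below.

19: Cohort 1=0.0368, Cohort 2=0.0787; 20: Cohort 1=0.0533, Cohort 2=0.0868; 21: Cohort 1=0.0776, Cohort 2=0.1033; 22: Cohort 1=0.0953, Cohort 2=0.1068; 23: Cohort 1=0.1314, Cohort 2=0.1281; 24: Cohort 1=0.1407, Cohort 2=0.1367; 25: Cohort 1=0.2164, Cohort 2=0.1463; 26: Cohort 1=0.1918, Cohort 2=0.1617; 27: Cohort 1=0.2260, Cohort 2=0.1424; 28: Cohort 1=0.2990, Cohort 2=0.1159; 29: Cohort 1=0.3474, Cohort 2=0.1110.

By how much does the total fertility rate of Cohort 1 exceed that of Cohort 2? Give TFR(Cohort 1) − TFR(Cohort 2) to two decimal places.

0.50

Cohort 1:
  Sum of ASFRs = 0.0368 + 0.0533 + 0.0776 + 0.0953 + 0.1314 + 0.1407 + 0.2164 + 0.1918 + 0.2260 + 0.2990 + 0.3474 = 1.8157
  TFR = 1.8157
Cohort 2:
  Sum of ASFRs = 0.0787 + 0.0868 + 0.1033 + 0.1068 + 0.1281 + 0.1367 + 0.1463 + 0.1617 + 0.1424 + 0.1159 + 0.1110 = 1.3177
  TFR = 1.3177
Difference = 1.8157 − 1.3177 = 0.498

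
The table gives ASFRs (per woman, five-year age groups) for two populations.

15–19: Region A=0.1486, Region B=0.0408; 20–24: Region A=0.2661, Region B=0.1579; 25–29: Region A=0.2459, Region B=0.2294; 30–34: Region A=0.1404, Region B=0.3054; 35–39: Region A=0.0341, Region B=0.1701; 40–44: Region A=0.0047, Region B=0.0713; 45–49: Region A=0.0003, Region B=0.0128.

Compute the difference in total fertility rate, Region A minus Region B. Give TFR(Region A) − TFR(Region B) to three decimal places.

-0.738

Region A:
  Sum of ASFRs = 0.1486 + 0.2661 + 0.2459 + 0.1404 + 0.0341 + 0.0047 + 0.0003 = 0.8401
  TFR = 5 × 0.8401 = 4.2005
Region B:
  Sum of ASFRs = 0.0408 + 0.1579 + 0.2294 + 0.3054 + 0.1701 + 0.0713 + 0.0128 = 0.9877
  TFR = 5 × 0.9877 = 4.9385
Difference = 4.2005 − 4.9385 = -0.738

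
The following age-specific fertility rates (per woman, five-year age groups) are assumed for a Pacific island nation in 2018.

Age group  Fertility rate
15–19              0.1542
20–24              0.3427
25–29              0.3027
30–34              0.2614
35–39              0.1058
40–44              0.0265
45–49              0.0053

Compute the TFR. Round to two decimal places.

Sum of ASFRs = 0.1542 + 0.3427 + 0.3027 + 0.2614 + 0.1058 + 0.0265 + 0.0053 = 1.1986
TFR = 5 × 1.1986 = 5.993

5.99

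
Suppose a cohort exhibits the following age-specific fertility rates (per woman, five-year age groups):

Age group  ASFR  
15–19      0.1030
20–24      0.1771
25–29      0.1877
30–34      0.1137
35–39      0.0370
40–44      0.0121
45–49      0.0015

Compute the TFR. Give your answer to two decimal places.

3.16

Sum of ASFRs = 0.1030 + 0.1771 + 0.1877 + 0.1137 + 0.0370 + 0.0121 + 0.0015 = 0.6321
TFR = 5 × 0.6321 = 3.1605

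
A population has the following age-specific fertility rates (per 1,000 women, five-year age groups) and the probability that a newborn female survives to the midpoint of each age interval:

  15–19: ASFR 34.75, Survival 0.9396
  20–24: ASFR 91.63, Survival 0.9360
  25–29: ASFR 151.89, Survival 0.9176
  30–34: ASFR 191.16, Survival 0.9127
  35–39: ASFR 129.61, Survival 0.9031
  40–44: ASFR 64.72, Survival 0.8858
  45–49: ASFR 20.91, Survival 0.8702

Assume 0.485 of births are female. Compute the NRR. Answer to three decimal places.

Proportion female at birth = 0.485.
Per-age-group product (5 × ASFR × survival probability):
  15–19: 5 × 34.75/1000 × 0.9396 = 0.16326
  20–24: 5 × 91.63/1000 × 0.9360 = 0.42883
  25–29: 5 × 151.89/1000 × 0.9176 = 0.69687
  30–34: 5 × 191.16/1000 × 0.9127 = 0.87236
  35–39: 5 × 129.61/1000 × 0.9031 = 0.58525
  40–44: 5 × 64.72/1000 × 0.8858 = 0.28664
  45–49: 5 × 20.91/1000 × 0.8702 = 0.09098
Sum = 3.12419
NRR = 0.485 × 3.12419 = 1.51523
With NRR above 1 the population is above replacement fertility.

1.515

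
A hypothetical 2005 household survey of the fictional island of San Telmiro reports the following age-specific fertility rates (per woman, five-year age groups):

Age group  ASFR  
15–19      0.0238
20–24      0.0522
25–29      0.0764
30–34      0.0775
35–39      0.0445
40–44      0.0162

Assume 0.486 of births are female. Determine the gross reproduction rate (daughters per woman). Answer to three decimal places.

Proportion female at birth = 0.486.
Sum of ASFRs = 0.0238 + 0.0522 + 0.0764 + 0.0775 + 0.0445 + 0.0162 = 0.2906
TFR = 5 × 0.2906 = 1.453
GRR = 0.486 × 1.453 = 0.70616

0.706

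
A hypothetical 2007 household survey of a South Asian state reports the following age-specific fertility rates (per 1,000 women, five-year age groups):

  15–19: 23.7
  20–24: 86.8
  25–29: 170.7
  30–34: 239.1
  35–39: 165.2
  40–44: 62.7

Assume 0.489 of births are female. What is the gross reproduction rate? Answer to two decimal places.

1.83

Proportion female at birth = 0.489.
Sum of ASFRs = 23.7 + 86.8 + 170.7 + 239.1 + 165.2 + 62.7 = 748.2
TFR = 5 × 748.2 / 1000 = 3.741
GRR = 0.489 × 3.741 = 1.82935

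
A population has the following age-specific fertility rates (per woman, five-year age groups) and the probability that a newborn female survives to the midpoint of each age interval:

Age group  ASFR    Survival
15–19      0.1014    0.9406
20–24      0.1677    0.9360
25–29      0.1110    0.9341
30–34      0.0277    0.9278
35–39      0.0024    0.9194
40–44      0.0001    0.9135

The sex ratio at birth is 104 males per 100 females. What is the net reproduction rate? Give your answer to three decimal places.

0.941

Proportion female at birth = 100 / (100 + 104) = 0.49020.
Each age group contributes 5 × ASFR × survival:
  15–19: 5 × 0.1014 × 0.9406 = 0.47688
  20–24: 5 × 0.1677 × 0.9360 = 0.78484
  25–29: 5 × 0.1110 × 0.9341 = 0.51843
  30–34: 5 × 0.0277 × 0.9278 = 0.12850
  35–39: 5 × 0.0024 × 0.9194 = 0.01103
  40–44: 5 × 0.0001 × 0.9135 = 0.00046
Sum = 1.92014
NRR = 0.49020 × 1.92014 = 0.94125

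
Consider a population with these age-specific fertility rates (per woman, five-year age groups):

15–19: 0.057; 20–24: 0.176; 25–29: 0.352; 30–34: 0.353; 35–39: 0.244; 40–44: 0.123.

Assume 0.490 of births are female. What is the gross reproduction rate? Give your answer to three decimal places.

Proportion female at birth = 0.490.
Sum of ASFRs = 0.057 + 0.176 + 0.352 + 0.353 + 0.244 + 0.123 = 1.305
TFR = 5 × 1.305 = 6.525
GRR = 0.490 × 6.525 = 3.19725

3.197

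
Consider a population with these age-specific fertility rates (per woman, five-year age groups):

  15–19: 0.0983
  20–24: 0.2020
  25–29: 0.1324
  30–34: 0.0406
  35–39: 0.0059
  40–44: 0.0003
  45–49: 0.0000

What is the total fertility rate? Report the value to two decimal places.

Sum of ASFRs = 0.0983 + 0.2020 + 0.1324 + 0.0406 + 0.0059 + 0.0003 + 0.0000 = 0.4795
TFR = 5 × 0.4795 = 2.3975

2.40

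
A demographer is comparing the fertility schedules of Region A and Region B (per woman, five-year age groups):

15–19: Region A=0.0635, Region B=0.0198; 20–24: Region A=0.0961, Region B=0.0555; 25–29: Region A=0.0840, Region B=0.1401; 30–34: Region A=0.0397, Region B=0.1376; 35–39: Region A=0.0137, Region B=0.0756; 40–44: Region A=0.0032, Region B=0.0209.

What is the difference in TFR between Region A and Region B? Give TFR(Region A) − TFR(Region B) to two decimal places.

Region A:
  Sum of ASFRs = 0.0635 + 0.0961 + 0.0840 + 0.0397 + 0.0137 + 0.0032 = 0.3002
  TFR = 5 × 0.3002 = 1.501
Region B:
  Sum of ASFRs = 0.0198 + 0.0555 + 0.1401 + 0.1376 + 0.0756 + 0.0209 = 0.4495
  TFR = 5 × 0.4495 = 2.2475
Difference = 1.501 − 2.2475 = -0.7465

-0.75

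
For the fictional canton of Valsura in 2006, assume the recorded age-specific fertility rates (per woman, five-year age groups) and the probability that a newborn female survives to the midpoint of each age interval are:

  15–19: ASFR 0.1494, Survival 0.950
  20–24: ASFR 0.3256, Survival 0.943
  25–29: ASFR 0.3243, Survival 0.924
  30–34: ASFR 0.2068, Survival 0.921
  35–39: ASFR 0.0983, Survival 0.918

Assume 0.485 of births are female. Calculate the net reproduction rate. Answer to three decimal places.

2.496

Proportion female at birth = 0.485.
Per-age-group product (5 × ASFR × survival probability):
  15–19: 5 × 0.1494 × 0.950 = 0.70965
  20–24: 5 × 0.3256 × 0.943 = 1.53520
  25–29: 5 × 0.3243 × 0.924 = 1.49827
  30–34: 5 × 0.2068 × 0.921 = 0.95231
  35–39: 5 × 0.0983 × 0.918 = 0.45120
Sum = 5.14663
NRR = 0.485 × 5.14663 = 2.49612
NRR > 1, so each generation more than replaces itself.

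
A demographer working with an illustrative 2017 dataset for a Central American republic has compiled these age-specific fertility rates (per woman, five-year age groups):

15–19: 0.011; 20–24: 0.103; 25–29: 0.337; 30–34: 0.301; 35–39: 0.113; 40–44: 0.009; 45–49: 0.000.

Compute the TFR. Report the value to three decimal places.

Sum of ASFRs = 0.011 + 0.103 + 0.337 + 0.301 + 0.113 + 0.009 + 0.000 = 0.874
TFR = 5 × 0.874 = 4.37

4.370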